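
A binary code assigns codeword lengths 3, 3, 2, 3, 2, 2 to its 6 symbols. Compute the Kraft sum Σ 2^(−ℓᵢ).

With common denominator 2^3 = 8: Σ 2^(−ℓᵢ) = 1/8 + 1/8 + 2/8 + 1/8 + 2/8 + 2/8 = 9/8 = 1.125.

1.125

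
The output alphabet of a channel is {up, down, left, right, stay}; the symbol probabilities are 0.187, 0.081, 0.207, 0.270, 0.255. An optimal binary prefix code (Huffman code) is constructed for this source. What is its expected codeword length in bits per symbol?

2.268 bits/symbol

Repeatedly combine the two least-probable nodes; the expected code length is the sum of the merged weights.
merge 81/1000 + 187/1000 → 67/250
merge 207/1000 + 51/200 → 231/500
merge 67/250 + 27/100 → 269/500
merge 231/500 + 269/500 → 1
L = 67/250 + 231/500 + 269/500 + 1 = 567/250 = 2.268 bits/symbol.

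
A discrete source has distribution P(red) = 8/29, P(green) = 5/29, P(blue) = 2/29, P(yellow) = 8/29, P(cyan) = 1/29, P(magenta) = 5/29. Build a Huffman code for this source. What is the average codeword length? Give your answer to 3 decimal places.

2.379 bits/symbol

Repeatedly combine the two least-probable nodes; the expected code length is the sum of the merged weights.
merge 1/29 + 2/29 → 3/29
merge 3/29 + 5/29 → 8/29
merge 5/29 + 8/29 → 13/29
merge 8/29 + 8/29 → 16/29
merge 13/29 + 16/29 → 1
L = 3/29 + 8/29 + 13/29 + 16/29 + 1 = 69/29 ≈ 2.379 bits/symbol.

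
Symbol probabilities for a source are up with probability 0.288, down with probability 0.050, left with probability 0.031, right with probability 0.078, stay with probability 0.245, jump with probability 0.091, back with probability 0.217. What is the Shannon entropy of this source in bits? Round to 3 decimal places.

2.466 bits

H = −Σ pᵢ log₂ pᵢ.
−0.288·log₂(0.288) = 0.5172
−0.050·log₂(0.050) = 0.2161
−0.031·log₂(0.031) = 0.1554
−0.078·log₂(0.078) = 0.2871
−0.245·log₂(0.245) = 0.4971
−0.091·log₂(0.091) = 0.3147
−0.217·log₂(0.217) = 0.4783
Sum ≈ 2.4659 → 2.466 bits.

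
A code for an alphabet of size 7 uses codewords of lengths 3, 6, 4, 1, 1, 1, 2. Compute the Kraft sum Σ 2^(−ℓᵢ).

With common denominator 2^6 = 64: Σ 2^(−ℓᵢ) = 8/64 + 1/64 + 4/64 + 32/64 + 32/64 + 32/64 + 16/64 = 125/64 = 1.953125.

1.953125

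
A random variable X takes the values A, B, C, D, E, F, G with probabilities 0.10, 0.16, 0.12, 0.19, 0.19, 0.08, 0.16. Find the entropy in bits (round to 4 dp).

H = −Σ pᵢ log₂ pᵢ.
−0.10·log₂(0.10) = 0.3322
−0.16·log₂(0.16) = 0.4230
−0.12·log₂(0.12) = 0.3671
−0.19·log₂(0.19) = 0.4552
−0.19·log₂(0.19) = 0.4552
−0.08·log₂(0.08) = 0.2915
−0.16·log₂(0.16) = 0.4230
Sum ≈ 2.7473 → 2.7473 bits.

2.7473 bits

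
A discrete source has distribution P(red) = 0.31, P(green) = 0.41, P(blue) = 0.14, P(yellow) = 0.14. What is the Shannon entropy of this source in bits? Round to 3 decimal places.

H = −Σ pᵢ log₂ pᵢ.
−0.31·log₂(0.31) = 0.5238
−0.41·log₂(0.41) = 0.5274
−0.14·log₂(0.14) = 0.3971
−0.14·log₂(0.14) = 0.3971
Sum ≈ 1.8454 → 1.845 bits.

1.845 bits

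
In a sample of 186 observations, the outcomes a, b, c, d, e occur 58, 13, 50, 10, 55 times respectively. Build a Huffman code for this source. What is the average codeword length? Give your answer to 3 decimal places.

Probabilities are the counts divided by 186.
Repeatedly combine the two least-probable nodes; the expected code length is the sum of the merged weights.
merge 5/93 + 13/186 → 23/186
merge 23/186 + 25/93 → 73/186
merge 55/186 + 29/93 → 113/186
merge 73/186 + 113/186 → 1
L = 23/186 + 73/186 + 113/186 + 1 = 395/186 ≈ 2.124 bits/symbol.

2.124 bits/symbol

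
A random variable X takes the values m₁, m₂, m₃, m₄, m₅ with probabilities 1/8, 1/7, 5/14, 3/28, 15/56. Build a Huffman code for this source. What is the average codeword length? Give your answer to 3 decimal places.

2.232 bits/symbol

Repeatedly combine the two least-probable nodes; the expected code length is the sum of the merged weights.
merge 3/28 + 1/8 → 13/56
merge 1/7 + 13/56 → 3/8
merge 15/56 + 5/14 → 5/8
merge 3/8 + 5/8 → 1
L = 13/56 + 3/8 + 5/8 + 1 = 125/56 ≈ 2.232 bits/symbol.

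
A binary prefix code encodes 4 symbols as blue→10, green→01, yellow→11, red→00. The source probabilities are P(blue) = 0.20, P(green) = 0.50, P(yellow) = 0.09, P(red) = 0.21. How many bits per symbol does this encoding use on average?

2 bits/symbol

L̄ = Σ pᵢ·ℓᵢ = 0.20·2 + 0.50·2 + 0.09·2 + 0.21·2 = 2 bits/symbol.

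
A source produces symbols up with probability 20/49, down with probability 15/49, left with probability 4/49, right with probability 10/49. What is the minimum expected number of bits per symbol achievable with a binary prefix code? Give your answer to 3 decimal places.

Repeatedly combine the two least-probable nodes; the expected code length is the sum of the merged weights.
merge 4/49 + 10/49 → 2/7
merge 2/7 + 15/49 → 29/49
merge 20/49 + 29/49 → 1
L = 2/7 + 29/49 + 1 = 92/49 ≈ 1.878 bits/symbol.

1.878 bits/symbol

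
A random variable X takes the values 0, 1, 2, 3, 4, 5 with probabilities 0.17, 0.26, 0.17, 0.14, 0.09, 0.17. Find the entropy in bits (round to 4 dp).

2.5188 bits

H = −Σ pᵢ log₂ pᵢ.
−0.17·log₂(0.17) = 0.4346
−0.26·log₂(0.26) = 0.5053
−0.17·log₂(0.17) = 0.4346
−0.14·log₂(0.14) = 0.3971
−0.09·log₂(0.09) = 0.3127
−0.17·log₂(0.17) = 0.4346
Sum ≈ 2.5188 → 2.5188 bits.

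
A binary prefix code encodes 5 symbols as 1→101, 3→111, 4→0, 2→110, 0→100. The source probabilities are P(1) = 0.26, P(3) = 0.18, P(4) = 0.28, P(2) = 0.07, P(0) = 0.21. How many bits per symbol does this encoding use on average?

2.44 bits/symbol

L̄ = Σ pᵢ·ℓᵢ = 0.26·3 + 0.18·3 + 0.28·1 + 0.07·3 + 0.21·3 = 2.44 bits/symbol.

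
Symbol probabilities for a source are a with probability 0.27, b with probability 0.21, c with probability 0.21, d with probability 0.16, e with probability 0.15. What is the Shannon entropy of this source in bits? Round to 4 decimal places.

2.2892 bits

H = −Σ pᵢ log₂ pᵢ.
−0.27·log₂(0.27) = 0.5100
−0.21·log₂(0.21) = 0.4728
−0.21·log₂(0.21) = 0.4728
−0.16·log₂(0.16) = 0.4230
−0.15·log₂(0.15) = 0.4105
Sum ≈ 2.2892 → 2.2892 bits.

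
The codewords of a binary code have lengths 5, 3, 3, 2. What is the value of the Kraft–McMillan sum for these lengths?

0.53125

With common denominator 2^5 = 32: Σ 2^(−ℓᵢ) = 1/32 + 4/32 + 4/32 + 8/32 = 17/32 = 0.53125.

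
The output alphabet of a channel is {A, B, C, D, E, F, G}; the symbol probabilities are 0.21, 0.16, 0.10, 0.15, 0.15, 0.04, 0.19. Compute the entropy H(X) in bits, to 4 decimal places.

2.6901 bits

H = −Σ pᵢ log₂ pᵢ.
−0.21·log₂(0.21) = 0.4728
−0.16·log₂(0.16) = 0.4230
−0.10·log₂(0.10) = 0.3322
−0.15·log₂(0.15) = 0.4105
−0.15·log₂(0.15) = 0.4105
−0.04·log₂(0.04) = 0.1858
−0.19·log₂(0.19) = 0.4552
Sum ≈ 2.6901 → 2.6901 bits.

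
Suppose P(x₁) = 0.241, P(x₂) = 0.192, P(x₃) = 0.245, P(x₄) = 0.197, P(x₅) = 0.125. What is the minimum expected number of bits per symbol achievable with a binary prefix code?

2.317 bits/symbol

Repeatedly combine the two least-probable nodes; the expected code length is the sum of the merged weights.
merge 1/8 + 24/125 → 317/1000
merge 197/1000 + 241/1000 → 219/500
merge 49/200 + 317/1000 → 281/500
merge 219/500 + 281/500 → 1
L = 317/1000 + 219/500 + 281/500 + 1 = 2317/1000 = 2.317 bits/symbol.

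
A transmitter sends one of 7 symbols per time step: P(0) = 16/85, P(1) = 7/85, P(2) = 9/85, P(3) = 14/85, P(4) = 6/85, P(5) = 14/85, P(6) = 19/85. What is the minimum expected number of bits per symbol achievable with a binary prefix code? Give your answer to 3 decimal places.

2.741 bits/symbol

Repeatedly combine the two least-probable nodes; the expected code length is the sum of the merged weights.
merge 6/85 + 7/85 → 13/85
merge 9/85 + 13/85 → 22/85
merge 14/85 + 14/85 → 28/85
merge 16/85 + 19/85 → 7/17
merge 22/85 + 28/85 → 10/17
merge 7/17 + 10/17 → 1
L = 13/85 + 22/85 + 28/85 + 7/17 + 10/17 + 1 = 233/85 ≈ 2.741 bits/symbol.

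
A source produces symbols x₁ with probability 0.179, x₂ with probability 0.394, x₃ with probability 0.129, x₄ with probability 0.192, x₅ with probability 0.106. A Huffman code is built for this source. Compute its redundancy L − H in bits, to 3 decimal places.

Entropy H = −Σ p log₂ p ≈ 2.1552 bits.
Huffman merges: 53/500+129/1000→47/200; 179/1000+24/125→371/1000; 47/200+371/1000→303/500; 197/500+303/500→1. L = 553/250 ≈ 2.2120.
L − H = 2.2120 − 2.1552 = 0.057 bits.

0.057 bits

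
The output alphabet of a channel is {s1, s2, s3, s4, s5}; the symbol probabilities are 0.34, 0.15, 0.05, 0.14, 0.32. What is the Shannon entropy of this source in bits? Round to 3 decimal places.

H = −Σ pᵢ log₂ pᵢ.
−0.34·log₂(0.34) = 0.5292
−0.15·log₂(0.15) = 0.4105
−0.05·log₂(0.05) = 0.2161
−0.14·log₂(0.14) = 0.3971
−0.32·log₂(0.32) = 0.5260
Sum ≈ 2.0790 → 2.079 bits.

2.079 bits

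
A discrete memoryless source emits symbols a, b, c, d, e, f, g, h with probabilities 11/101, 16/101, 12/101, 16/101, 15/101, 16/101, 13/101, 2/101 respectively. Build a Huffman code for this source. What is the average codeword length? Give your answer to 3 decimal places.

2.970 bits/symbol

Repeatedly combine the two least-probable nodes; the expected code length is the sum of the merged weights.
merge 2/101 + 11/101 → 13/101
merge 12/101 + 13/101 → 25/101
merge 13/101 + 15/101 → 28/101
merge 16/101 + 16/101 → 32/101
merge 16/101 + 25/101 → 41/101
merge 28/101 + 32/101 → 60/101
merge 41/101 + 60/101 → 1
L = 13/101 + 25/101 + 28/101 + 32/101 + 41/101 + 60/101 + 1 = 300/101 ≈ 2.970 bits/symbol.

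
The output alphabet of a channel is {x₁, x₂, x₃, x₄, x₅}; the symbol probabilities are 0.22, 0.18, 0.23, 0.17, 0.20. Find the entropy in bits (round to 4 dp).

H = −Σ pᵢ log₂ pᵢ.
−0.22·log₂(0.22) = 0.4806
−0.18·log₂(0.18) = 0.4453
−0.23·log₂(0.23) = 0.4877
−0.17·log₂(0.17) = 0.4346
−0.20·log₂(0.20) = 0.4644
Sum ≈ 2.3125 → 2.3125 bits.

2.3125 bits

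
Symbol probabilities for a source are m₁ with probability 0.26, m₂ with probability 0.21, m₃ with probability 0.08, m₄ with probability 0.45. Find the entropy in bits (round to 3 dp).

H = −Σ pᵢ log₂ pᵢ.
−0.26·log₂(0.26) = 0.5053
−0.21·log₂(0.21) = 0.4728
−0.08·log₂(0.08) = 0.2915
−0.45·log₂(0.45) = 0.5184
Sum ≈ 1.7880 → 1.788 bits.

1.788 bits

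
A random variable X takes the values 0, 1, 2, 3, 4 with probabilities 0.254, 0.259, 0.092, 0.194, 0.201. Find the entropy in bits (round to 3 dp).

H = −Σ pᵢ log₂ pᵢ.
−0.254·log₂(0.254) = 0.5022
−0.259·log₂(0.259) = 0.5048
−0.092·log₂(0.092) = 0.3167
−0.194·log₂(0.194) = 0.4590
−0.201·log₂(0.201) = 0.4653
Sum ≈ 2.2479 → 2.248 bits.

2.248 bits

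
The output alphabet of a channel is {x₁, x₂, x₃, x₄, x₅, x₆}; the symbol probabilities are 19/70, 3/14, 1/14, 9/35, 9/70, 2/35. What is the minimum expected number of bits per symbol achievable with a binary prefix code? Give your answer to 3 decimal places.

Repeatedly combine the two least-probable nodes; the expected code length is the sum of the merged weights.
merge 2/35 + 1/14 → 9/70
merge 9/70 + 9/70 → 9/35
merge 3/14 + 9/35 → 33/70
merge 9/35 + 19/70 → 37/70
merge 33/70 + 37/70 → 1
L = 9/70 + 9/35 + 33/70 + 37/70 + 1 = 167/70 ≈ 2.386 bits/symbol.

2.386 bits/symbol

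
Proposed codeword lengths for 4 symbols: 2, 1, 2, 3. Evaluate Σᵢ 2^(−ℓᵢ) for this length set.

With common denominator 2^3 = 8: Σ 2^(−ℓᵢ) = 2/8 + 4/8 + 2/8 + 1/8 = 9/8 = 1.125.

1.125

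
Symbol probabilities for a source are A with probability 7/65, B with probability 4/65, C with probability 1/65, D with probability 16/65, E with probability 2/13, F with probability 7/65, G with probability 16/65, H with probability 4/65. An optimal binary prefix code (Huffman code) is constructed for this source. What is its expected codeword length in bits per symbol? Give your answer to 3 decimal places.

2.723 bits/symbol

Repeatedly combine the two least-probable nodes; the expected code length is the sum of the merged weights.
merge 1/65 + 4/65 → 1/13
merge 4/65 + 1/13 → 9/65
merge 7/65 + 7/65 → 14/65
merge 9/65 + 2/13 → 19/65
merge 14/65 + 16/65 → 6/13
merge 16/65 + 19/65 → 7/13
merge 6/13 + 7/13 → 1
L = 1/13 + 9/65 + 14/65 + 19/65 + 6/13 + 7/13 + 1 = 177/65 ≈ 2.723 bits/symbol.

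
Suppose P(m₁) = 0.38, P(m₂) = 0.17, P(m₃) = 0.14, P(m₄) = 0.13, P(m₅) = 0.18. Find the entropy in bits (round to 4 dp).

H = −Σ pᵢ log₂ pᵢ.
−0.38·log₂(0.38) = 0.5305
−0.17·log₂(0.17) = 0.4346
−0.14·log₂(0.14) = 0.3971
−0.13·log₂(0.13) = 0.3826
−0.18·log₂(0.18) = 0.4453
Sum ≈ 2.1901 → 2.1901 bits.

2.1901 bits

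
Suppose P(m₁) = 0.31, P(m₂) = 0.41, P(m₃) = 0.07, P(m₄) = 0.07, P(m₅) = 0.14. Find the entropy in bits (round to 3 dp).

H = −Σ pᵢ log₂ pᵢ.
−0.31·log₂(0.31) = 0.5238
−0.41·log₂(0.41) = 0.5274
−0.07·log₂(0.07) = 0.2686
−0.07·log₂(0.07) = 0.2686
−0.14·log₂(0.14) = 0.3971
Sum ≈ 1.9854 → 1.985 bits.

1.985 bits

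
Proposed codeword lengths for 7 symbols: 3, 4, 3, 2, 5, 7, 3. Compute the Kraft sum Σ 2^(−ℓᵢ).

0.7265625

With common denominator 2^7 = 128: Σ 2^(−ℓᵢ) = 16/128 + 8/128 + 16/128 + 32/128 + 4/128 + 1/128 + 16/128 = 93/128 = 0.7265625.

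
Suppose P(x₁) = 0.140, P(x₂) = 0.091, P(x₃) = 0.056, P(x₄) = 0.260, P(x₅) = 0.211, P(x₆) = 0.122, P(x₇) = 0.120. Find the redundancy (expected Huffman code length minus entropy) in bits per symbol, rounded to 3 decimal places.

Entropy H = −Σ p log₂ p ≈ 2.6609 bits.
Huffman merges: 7/125+91/1000→147/1000; 3/25+61/500→121/500; 7/50+147/1000→287/1000; 211/1000+121/500→453/1000; 13/50+287/1000→547/1000; 453/1000+547/1000→1. L = 669/250 ≈ 2.6760.
L − H = 2.6760 − 2.6609 = 0.015 bits.

0.015 bits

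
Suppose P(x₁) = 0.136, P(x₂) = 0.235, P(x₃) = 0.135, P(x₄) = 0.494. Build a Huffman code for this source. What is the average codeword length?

Repeatedly combine the two least-probable nodes; the expected code length is the sum of the merged weights.
merge 27/200 + 17/125 → 271/1000
merge 47/200 + 271/1000 → 253/500
merge 247/500 + 253/500 → 1
L = 271/1000 + 253/500 + 1 = 1777/1000 = 1.777 bits/symbol.

1.777 bits/symbol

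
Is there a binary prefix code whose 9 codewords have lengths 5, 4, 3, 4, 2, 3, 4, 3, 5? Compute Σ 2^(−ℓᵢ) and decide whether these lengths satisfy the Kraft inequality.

With common denominator 2^5 = 32: Σ 2^(−ℓᵢ) = 1/32 + 2/32 + 4/32 + 2/32 + 8/32 + 4/32 + 2/32 + 4/32 + 1/32 = 28/32 = 0.875.
Kraft's inequality requires Σ ≤ 1; here Σ = 0.875 ≤ 1, so such a prefix code exists.

0.875; yes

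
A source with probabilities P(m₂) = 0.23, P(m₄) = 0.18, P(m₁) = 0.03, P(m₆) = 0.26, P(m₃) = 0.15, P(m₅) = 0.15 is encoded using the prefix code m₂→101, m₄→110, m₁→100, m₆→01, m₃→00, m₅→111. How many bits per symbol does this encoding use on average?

2.59 bits/symbol

L̄ = Σ pᵢ·ℓᵢ = 0.23·3 + 0.18·3 + 0.03·3 + 0.26·2 + 0.15·2 + 0.15·3 = 2.59 bits/symbol.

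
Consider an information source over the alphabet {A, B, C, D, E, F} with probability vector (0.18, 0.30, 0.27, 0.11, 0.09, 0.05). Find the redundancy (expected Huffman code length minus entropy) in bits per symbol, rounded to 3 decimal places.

Entropy H = −Σ p log₂ p ≈ 2.3555 bits.
Huffman merges: 1/20+9/100→7/50; 11/100+7/50→1/4; 9/50+1/4→43/100; 27/100+3/10→57/100; 43/100+57/100→1. L = 239/100 ≈ 2.3900.
L − H = 2.3900 − 2.3555 = 0.035 bits.

0.035 bits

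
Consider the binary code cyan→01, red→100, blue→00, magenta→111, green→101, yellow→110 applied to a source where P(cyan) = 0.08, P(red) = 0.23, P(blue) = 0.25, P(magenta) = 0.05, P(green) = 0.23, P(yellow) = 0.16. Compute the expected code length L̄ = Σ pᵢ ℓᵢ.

2.67 bits/symbol

L̄ = Σ pᵢ·ℓᵢ = 0.08·2 + 0.23·3 + 0.25·2 + 0.05·3 + 0.23·3 + 0.16·3 = 2.67 bits/symbol.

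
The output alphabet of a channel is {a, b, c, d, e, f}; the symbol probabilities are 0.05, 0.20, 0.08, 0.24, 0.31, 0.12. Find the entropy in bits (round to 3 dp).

2.357 bits

H = −Σ pᵢ log₂ pᵢ.
−0.05·log₂(0.05) = 0.2161
−0.20·log₂(0.20) = 0.4644
−0.08·log₂(0.08) = 0.2915
−0.24·log₂(0.24) = 0.4941
−0.31·log₂(0.31) = 0.5238
−0.12·log₂(0.12) = 0.3671
Sum ≈ 2.3570 → 2.357 bits.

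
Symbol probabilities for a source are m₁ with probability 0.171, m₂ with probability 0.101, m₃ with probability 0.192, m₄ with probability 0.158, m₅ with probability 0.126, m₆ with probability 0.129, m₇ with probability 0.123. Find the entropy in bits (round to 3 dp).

2.777 bits

H = −Σ pᵢ log₂ pᵢ.
−0.171·log₂(0.171) = 0.4357
−0.101·log₂(0.101) = 0.3341
−0.192·log₂(0.192) = 0.4571
−0.158·log₂(0.158) = 0.4206
−0.126·log₂(0.126) = 0.3766
−0.129·log₂(0.129) = 0.3811
−0.123·log₂(0.123) = 0.3719
Sum ≈ 2.7770 → 2.777 bits.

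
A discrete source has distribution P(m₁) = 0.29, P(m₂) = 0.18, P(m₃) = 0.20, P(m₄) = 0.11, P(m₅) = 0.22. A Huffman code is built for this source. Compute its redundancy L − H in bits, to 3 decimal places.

Entropy H = −Σ p log₂ p ≈ 2.2585 bits.
Huffman merges: 11/100+9/50→29/100; 1/5+11/50→21/50; 29/100+29/100→29/50; 21/50+29/50→1. L = 229/100 ≈ 2.2900.
L − H = 2.2900 − 2.2585 = 0.032 bits.

0.032 bits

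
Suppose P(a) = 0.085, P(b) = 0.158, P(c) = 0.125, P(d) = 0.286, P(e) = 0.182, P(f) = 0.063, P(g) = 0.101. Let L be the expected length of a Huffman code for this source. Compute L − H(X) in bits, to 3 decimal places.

0.033 bits

Entropy H = −Σ p log₂ p ≈ 2.6471 bits.
Huffman merges: 63/1000+17/200→37/250; 101/1000+1/8→113/500; 37/250+79/500→153/500; 91/500+113/500→51/125; 143/500+153/500→74/125; 51/125+74/125→1. L = 67/25 ≈ 2.6800.
L − H = 2.6800 − 2.6471 = 0.033 bits.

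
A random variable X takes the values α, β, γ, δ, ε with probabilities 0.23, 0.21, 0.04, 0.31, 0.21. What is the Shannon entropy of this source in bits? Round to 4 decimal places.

2.1429 bits

H = −Σ pᵢ log₂ pᵢ.
−0.23·log₂(0.23) = 0.4877
−0.21·log₂(0.21) = 0.4728
−0.04·log₂(0.04) = 0.1858
−0.31·log₂(0.31) = 0.5238
−0.21·log₂(0.21) = 0.4728
Sum ≈ 2.1429 → 2.1429 bits.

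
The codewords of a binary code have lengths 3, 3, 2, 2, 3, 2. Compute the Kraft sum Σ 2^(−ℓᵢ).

1.125

With common denominator 2^3 = 8: Σ 2^(−ℓᵢ) = 1/8 + 1/8 + 2/8 + 2/8 + 1/8 + 2/8 = 9/8 = 1.125.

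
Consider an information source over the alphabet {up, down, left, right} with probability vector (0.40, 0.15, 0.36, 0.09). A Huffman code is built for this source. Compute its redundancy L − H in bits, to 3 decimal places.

Entropy H = −Σ p log₂ p ≈ 1.7826 bits.
Huffman merges: 9/100+3/20→6/25; 6/25+9/25→3/5; 2/5+3/5→1. L = 46/25 ≈ 1.8400.
L − H = 1.8400 − 1.7826 = 0.057 bits.

0.057 bits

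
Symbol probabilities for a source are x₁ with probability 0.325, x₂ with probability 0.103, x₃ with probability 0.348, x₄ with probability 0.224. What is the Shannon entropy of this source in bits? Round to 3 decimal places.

H = −Σ pᵢ log₂ pᵢ.
−0.325·log₂(0.325) = 0.5270
−0.103·log₂(0.103) = 0.3378
−0.348·log₂(0.348) = 0.5299
−0.224·log₂(0.224) = 0.4835
Sum ≈ 1.8782 → 1.878 bits.

1.878 bits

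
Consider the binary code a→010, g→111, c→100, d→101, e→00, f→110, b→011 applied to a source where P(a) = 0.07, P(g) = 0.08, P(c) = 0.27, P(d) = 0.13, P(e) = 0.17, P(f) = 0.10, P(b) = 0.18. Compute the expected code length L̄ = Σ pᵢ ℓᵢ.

L̄ = Σ pᵢ·ℓᵢ = 0.07·3 + 0.08·3 + 0.27·3 + 0.13·3 + 0.17·2 + 0.10·3 + 0.18·3 = 2.83 bits/symbol.

2.83 bits/symbol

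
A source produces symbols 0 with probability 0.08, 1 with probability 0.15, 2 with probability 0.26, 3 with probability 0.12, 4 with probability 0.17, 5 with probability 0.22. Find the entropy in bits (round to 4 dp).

2.4896 bits

H = −Σ pᵢ log₂ pᵢ.
−0.08·log₂(0.08) = 0.2915
−0.15·log₂(0.15) = 0.4105
−0.26·log₂(0.26) = 0.5053
−0.12·log₂(0.12) = 0.3671
−0.17·log₂(0.17) = 0.4346
−0.22·log₂(0.22) = 0.4806
Sum ≈ 2.4896 → 2.4896 bits.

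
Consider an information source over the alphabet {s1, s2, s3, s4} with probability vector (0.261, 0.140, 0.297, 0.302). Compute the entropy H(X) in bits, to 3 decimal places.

H = −Σ pᵢ log₂ pᵢ.
−0.261·log₂(0.261) = 0.5058
−0.140·log₂(0.140) = 0.3971
−0.297·log₂(0.297) = 0.5202
−0.302·log₂(0.302) = 0.5217
Sum ≈ 1.9448 → 1.945 bits.

1.945 bits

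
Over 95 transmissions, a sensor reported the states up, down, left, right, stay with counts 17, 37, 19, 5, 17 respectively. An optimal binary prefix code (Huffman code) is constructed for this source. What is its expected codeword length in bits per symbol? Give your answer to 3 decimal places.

2.221 bits/symbol

Probabilities are the counts divided by 95.
Repeatedly combine the two least-probable nodes; the expected code length is the sum of the merged weights.
merge 1/19 + 17/95 → 22/95
merge 17/95 + 1/5 → 36/95
merge 22/95 + 36/95 → 58/95
merge 37/95 + 58/95 → 1
L = 22/95 + 36/95 + 58/95 + 1 = 211/95 ≈ 2.221 bits/symbol.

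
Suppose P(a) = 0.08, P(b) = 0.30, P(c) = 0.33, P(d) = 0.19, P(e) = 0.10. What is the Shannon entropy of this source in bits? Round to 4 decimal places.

H = −Σ pᵢ log₂ pᵢ.
−0.08·log₂(0.08) = 0.2915
−0.30·log₂(0.30) = 0.5211
−0.33·log₂(0.33) = 0.5278
−0.19·log₂(0.19) = 0.4552
−0.10·log₂(0.10) = 0.3322
Sum ≈ 2.1278 → 2.1278 bits.

2.1278 bits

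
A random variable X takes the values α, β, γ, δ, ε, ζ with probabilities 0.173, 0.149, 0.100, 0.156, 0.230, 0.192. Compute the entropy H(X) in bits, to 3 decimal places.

H = −Σ pᵢ log₂ pᵢ.
−0.173·log₂(0.173) = 0.4379
−0.149·log₂(0.149) = 0.4092
−0.100·log₂(0.100) = 0.3322
−0.156·log₂(0.156) = 0.4181
−0.230·log₂(0.230) = 0.4877
−0.192·log₂(0.192) = 0.4571
Sum ≈ 2.5423 → 2.542 bits.

2.542 bits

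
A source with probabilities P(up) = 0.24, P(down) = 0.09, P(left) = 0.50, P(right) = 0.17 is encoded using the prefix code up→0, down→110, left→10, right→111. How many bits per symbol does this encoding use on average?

2.02 bits/symbol

L̄ = Σ pᵢ·ℓᵢ = 0.24·1 + 0.09·3 + 0.50·2 + 0.17·3 = 2.02 bits/symbol.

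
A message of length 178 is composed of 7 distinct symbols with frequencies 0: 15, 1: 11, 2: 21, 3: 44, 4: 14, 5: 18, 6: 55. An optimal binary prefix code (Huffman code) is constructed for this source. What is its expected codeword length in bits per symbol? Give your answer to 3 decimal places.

Probabilities are the counts divided by 178.
Repeatedly combine the two least-probable nodes; the expected code length is the sum of the merged weights.
merge 11/178 + 7/89 → 25/178
merge 15/178 + 9/89 → 33/178
merge 21/178 + 25/178 → 23/89
merge 33/178 + 22/89 → 77/178
merge 23/89 + 55/178 → 101/178
merge 77/178 + 101/178 → 1
L = 25/178 + 33/178 + 23/89 + 77/178 + 101/178 + 1 = 230/89 ≈ 2.584 bits/symbol.

2.584 bits/symbol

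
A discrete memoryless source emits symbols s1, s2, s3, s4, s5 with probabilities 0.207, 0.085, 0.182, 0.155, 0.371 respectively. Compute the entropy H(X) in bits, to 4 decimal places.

2.1676 bits

H = −Σ pᵢ log₂ pᵢ.
−0.207·log₂(0.207) = 0.4704
−0.085·log₂(0.085) = 0.3023
−0.182·log₂(0.182) = 0.4474
−0.155·log₂(0.155) = 0.4169
−0.371·log₂(0.371) = 0.5307
Sum ≈ 2.1676 → 2.1676 bits.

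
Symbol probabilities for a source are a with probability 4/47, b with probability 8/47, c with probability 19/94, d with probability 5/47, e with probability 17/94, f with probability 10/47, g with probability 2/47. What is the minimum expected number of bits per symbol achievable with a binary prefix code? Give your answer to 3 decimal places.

Repeatedly combine the two least-probable nodes; the expected code length is the sum of the merged weights.
merge 2/47 + 4/47 → 6/47
merge 5/47 + 6/47 → 11/47
merge 8/47 + 17/94 → 33/94
merge 19/94 + 10/47 → 39/94
merge 11/47 + 33/94 → 55/94
merge 39/94 + 55/94 → 1
L = 6/47 + 11/47 + 33/94 + 39/94 + 55/94 + 1 = 255/94 ≈ 2.713 bits/symbol.

2.713 bits/symbol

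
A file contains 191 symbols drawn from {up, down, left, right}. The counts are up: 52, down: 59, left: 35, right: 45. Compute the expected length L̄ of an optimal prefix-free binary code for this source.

Probabilities are the counts divided by 191.
Repeatedly combine the two least-probable nodes; the expected code length is the sum of the merged weights.
merge 35/191 + 45/191 → 80/191
merge 52/191 + 59/191 → 111/191
merge 80/191 + 111/191 → 1
L = 80/191 + 111/191 + 1 = 2 bits/symbol.

2 bits/symbol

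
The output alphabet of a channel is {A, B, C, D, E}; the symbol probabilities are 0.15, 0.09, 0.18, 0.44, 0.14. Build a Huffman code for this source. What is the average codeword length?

Repeatedly combine the two least-probable nodes; the expected code length is the sum of the merged weights.
merge 9/100 + 7/50 → 23/100
merge 3/20 + 9/50 → 33/100
merge 23/100 + 33/100 → 14/25
merge 11/25 + 14/25 → 1
L = 23/100 + 33/100 + 14/25 + 1 = 53/25 = 2.12 bits/symbol.

2.12 bits/symbol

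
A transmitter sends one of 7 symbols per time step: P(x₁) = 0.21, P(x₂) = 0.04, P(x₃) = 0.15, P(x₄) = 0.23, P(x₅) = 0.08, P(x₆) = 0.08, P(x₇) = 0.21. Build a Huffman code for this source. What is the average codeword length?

2.67 bits/symbol

Repeatedly combine the two least-probable nodes; the expected code length is the sum of the merged weights.
merge 1/25 + 2/25 → 3/25
merge 2/25 + 3/25 → 1/5
merge 3/20 + 1/5 → 7/20
merge 21/100 + 21/100 → 21/50
merge 23/100 + 7/20 → 29/50
merge 21/50 + 29/50 → 1
L = 3/25 + 1/5 + 7/20 + 21/50 + 29/50 + 1 = 267/100 = 2.67 bits/symbol.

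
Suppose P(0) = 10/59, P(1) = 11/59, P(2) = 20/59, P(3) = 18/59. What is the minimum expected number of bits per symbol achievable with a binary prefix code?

2 bits/symbol

Repeatedly combine the two least-probable nodes; the expected code length is the sum of the merged weights.
merge 10/59 + 11/59 → 21/59
merge 18/59 + 20/59 → 38/59
merge 21/59 + 38/59 → 1
L = 21/59 + 38/59 + 1 = 2 bits/symbol.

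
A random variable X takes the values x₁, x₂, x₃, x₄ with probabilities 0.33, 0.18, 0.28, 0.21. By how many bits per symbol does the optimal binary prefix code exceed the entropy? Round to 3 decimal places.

0.040 bits

Entropy H = −Σ p log₂ p ≈ 1.9602 bits.
Huffman merges: 9/50+21/100→39/100; 7/25+33/100→61/100; 39/100+61/100→1. L = 2 ≈ 2.0000.
L − H = 2.0000 − 1.9602 = 0.040 bits.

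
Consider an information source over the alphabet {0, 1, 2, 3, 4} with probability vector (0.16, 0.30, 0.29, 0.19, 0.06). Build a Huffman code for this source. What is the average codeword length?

2.22 bits/symbol

Repeatedly combine the two least-probable nodes; the expected code length is the sum of the merged weights.
merge 3/50 + 4/25 → 11/50
merge 19/100 + 11/50 → 41/100
merge 29/100 + 3/10 → 59/100
merge 41/100 + 59/100 → 1
L = 11/50 + 41/100 + 59/100 + 1 = 111/50 = 2.22 bits/symbol.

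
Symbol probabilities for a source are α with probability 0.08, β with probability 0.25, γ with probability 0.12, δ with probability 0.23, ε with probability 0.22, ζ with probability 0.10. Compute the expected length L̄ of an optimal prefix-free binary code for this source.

2.48 bits/symbol

Repeatedly combine the two least-probable nodes; the expected code length is the sum of the merged weights.
merge 2/25 + 1/10 → 9/50
merge 3/25 + 9/50 → 3/10
merge 11/50 + 23/100 → 9/20
merge 1/4 + 3/10 → 11/20
merge 9/20 + 11/20 → 1
L = 9/50 + 3/10 + 9/20 + 11/20 + 1 = 62/25 = 2.48 bits/symbol.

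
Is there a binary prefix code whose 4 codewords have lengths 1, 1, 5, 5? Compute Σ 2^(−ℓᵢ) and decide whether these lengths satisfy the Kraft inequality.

With common denominator 2^5 = 32: Σ 2^(−ℓᵢ) = 16/32 + 16/32 + 1/32 + 1/32 = 34/32 = 1.0625.
Kraft's inequality requires Σ ≤ 1; here Σ = 1.0625 > 1, so no such prefix code exists.

1.0625; no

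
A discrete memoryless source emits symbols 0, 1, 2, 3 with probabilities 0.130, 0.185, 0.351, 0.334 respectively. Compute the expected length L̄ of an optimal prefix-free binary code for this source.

Repeatedly combine the two least-probable nodes; the expected code length is the sum of the merged weights.
merge 13/100 + 37/200 → 63/200
merge 63/200 + 167/500 → 649/1000
merge 351/1000 + 649/1000 → 1
L = 63/200 + 649/1000 + 1 = 491/250 = 1.964 bits/symbol.

1.964 bits/symbol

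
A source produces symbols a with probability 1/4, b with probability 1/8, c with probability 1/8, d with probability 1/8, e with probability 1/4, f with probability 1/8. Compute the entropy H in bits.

Each probability is a power of 1/2, so log₂(1/p) is an integer.
H = Σ p·log₂(1/p) = 1/4·2 + 1/8·3 + 1/8·3 + 1/8·3 + 1/4·2 + 1/8·3 = 2.5 bits.

2.5 bits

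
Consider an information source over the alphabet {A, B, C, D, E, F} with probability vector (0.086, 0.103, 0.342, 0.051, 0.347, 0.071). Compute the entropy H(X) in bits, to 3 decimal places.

2.191 bits

H = −Σ pᵢ log₂ pᵢ.
−0.086·log₂(0.086) = 0.3044
−0.103·log₂(0.103) = 0.3378
−0.342·log₂(0.342) = 0.5294
−0.051·log₂(0.051) = 0.2190
−0.347·log₂(0.347) = 0.5299
−0.071·log₂(0.071) = 0.2709
Sum ≈ 2.1913 → 2.191 bits.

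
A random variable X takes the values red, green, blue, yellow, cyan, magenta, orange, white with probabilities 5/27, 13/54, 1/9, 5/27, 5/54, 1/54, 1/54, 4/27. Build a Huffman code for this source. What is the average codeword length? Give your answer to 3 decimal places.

2.741 bits/symbol

Repeatedly combine the two least-probable nodes; the expected code length is the sum of the merged weights.
merge 1/54 + 1/54 → 1/27
merge 1/27 + 5/54 → 7/54
merge 1/9 + 7/54 → 13/54
merge 4/27 + 5/27 → 1/3
merge 5/27 + 13/54 → 23/54
merge 13/54 + 1/3 → 31/54
merge 23/54 + 31/54 → 1
L = 1/27 + 7/54 + 13/54 + 1/3 + 23/54 + 31/54 + 1 = 74/27 ≈ 2.741 bits/symbol.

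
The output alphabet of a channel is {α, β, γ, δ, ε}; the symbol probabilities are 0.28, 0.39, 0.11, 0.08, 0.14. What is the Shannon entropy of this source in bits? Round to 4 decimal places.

2.0829 bits

H = −Σ pᵢ log₂ pᵢ.
−0.28·log₂(0.28) = 0.5142
−0.39·log₂(0.39) = 0.5298
−0.11·log₂(0.11) = 0.3503
−0.08·log₂(0.08) = 0.2915
−0.14·log₂(0.14) = 0.3971
Sum ≈ 2.0829 → 2.0829 bits.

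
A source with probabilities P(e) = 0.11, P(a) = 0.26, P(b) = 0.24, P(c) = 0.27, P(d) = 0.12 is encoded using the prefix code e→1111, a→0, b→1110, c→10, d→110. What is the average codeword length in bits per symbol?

2.56 bits/symbol

L̄ = Σ pᵢ·ℓᵢ = 0.11·4 + 0.26·1 + 0.24·4 + 0.27·2 + 0.12·3 = 2.56 bits/symbol.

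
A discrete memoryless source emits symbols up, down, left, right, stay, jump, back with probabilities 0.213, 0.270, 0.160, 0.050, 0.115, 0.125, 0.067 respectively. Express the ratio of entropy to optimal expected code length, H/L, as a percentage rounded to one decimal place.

Entropy H = −Σ p log₂ p ≈ 2.6195 bits.
Huffman merges: 1/20+67/1000→117/1000; 23/200+117/1000→29/125; 1/8+4/25→57/200; 213/1000+29/125→89/200; 27/100+57/200→111/200; 89/200+111/200→1. L = 1317/500 ≈ 2.6340.
Efficiency = H/L = 2.6195/2.6340 = 99.4%.

99.4%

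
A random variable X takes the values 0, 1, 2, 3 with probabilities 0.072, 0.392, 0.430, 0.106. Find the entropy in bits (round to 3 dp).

H = −Σ pᵢ log₂ pᵢ.
−0.072·log₂(0.072) = 0.2733
−0.392·log₂(0.392) = 0.5296
−0.430·log₂(0.430) = 0.5236
−0.106·log₂(0.106) = 0.3432
Sum ≈ 1.6697 → 1.670 bits.

1.670 bits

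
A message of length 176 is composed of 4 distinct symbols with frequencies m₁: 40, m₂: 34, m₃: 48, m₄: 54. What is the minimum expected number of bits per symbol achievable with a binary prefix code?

2 bits/symbol

Probabilities are the counts divided by 176.
Repeatedly combine the two least-probable nodes; the expected code length is the sum of the merged weights.
merge 17/88 + 5/22 → 37/88
merge 3/11 + 27/88 → 51/88
merge 37/88 + 51/88 → 1
L = 37/88 + 51/88 + 1 = 2 bits/symbol.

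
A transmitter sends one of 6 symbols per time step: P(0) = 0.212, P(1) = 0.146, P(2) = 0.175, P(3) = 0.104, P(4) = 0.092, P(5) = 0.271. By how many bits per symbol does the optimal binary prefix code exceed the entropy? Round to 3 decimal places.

Entropy H = −Σ p log₂ p ≈ 2.4865 bits.
Huffman merges: 23/250+13/125→49/250; 73/500+7/40→321/1000; 49/250+53/250→51/125; 271/1000+321/1000→74/125; 51/125+74/125→1. L = 2517/1000 ≈ 2.5170.
L − H = 2.5170 − 2.4865 = 0.030 bits.

0.030 bits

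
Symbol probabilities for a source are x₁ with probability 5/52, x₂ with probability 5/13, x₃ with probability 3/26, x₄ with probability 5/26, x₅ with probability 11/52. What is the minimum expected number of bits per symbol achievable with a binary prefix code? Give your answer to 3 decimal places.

Repeatedly combine the two least-probable nodes; the expected code length is the sum of the merged weights.
merge 5/52 + 3/26 → 11/52
merge 5/26 + 11/52 → 21/52
merge 11/52 + 5/13 → 31/52
merge 21/52 + 31/52 → 1
L = 11/52 + 21/52 + 31/52 + 1 = 115/52 ≈ 2.212 bits/symbol.

2.212 bits/symbol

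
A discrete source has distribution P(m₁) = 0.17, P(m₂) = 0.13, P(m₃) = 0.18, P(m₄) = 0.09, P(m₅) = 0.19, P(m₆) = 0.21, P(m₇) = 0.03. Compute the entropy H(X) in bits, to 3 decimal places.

H = −Σ pᵢ log₂ pᵢ.
−0.17·log₂(0.17) = 0.4346
−0.13·log₂(0.13) = 0.3826
−0.18·log₂(0.18) = 0.4453
−0.09·log₂(0.09) = 0.3127
−0.19·log₂(0.19) = 0.4552
−0.21·log₂(0.21) = 0.4728
−0.03·log₂(0.03) = 0.1518
Sum ≈ 2.6550 → 2.655 bits.

2.655 bits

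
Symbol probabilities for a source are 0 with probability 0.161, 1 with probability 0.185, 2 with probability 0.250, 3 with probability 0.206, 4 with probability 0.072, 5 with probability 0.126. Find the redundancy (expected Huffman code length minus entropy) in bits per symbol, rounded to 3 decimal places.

0.050 bits

Entropy H = −Σ p log₂ p ≈ 2.4940 bits.
Huffman merges: 9/125+63/500→99/500; 161/1000+37/200→173/500; 99/500+103/500→101/250; 1/4+173/500→149/250; 101/250+149/250→1. L = 318/125 ≈ 2.5440.
L − H = 2.5440 − 2.4940 = 0.050 bits.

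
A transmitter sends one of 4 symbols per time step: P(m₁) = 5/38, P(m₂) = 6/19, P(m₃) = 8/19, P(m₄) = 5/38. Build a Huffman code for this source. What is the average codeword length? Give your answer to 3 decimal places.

1.842 bits/symbol

Repeatedly combine the two least-probable nodes; the expected code length is the sum of the merged weights.
merge 5/38 + 5/38 → 5/19
merge 5/19 + 6/19 → 11/19
merge 8/19 + 11/19 → 1
L = 5/19 + 11/19 + 1 = 35/19 ≈ 1.842 bits/symbol.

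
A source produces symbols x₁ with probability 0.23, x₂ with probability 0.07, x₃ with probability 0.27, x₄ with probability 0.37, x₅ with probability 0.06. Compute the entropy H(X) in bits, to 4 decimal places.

2.0405 bits

H = −Σ pᵢ log₂ pᵢ.
−0.23·log₂(0.23) = 0.4877
−0.07·log₂(0.07) = 0.2686
−0.27·log₂(0.27) = 0.5100
−0.37·log₂(0.37) = 0.5307
−0.06·log₂(0.06) = 0.2435
Sum ≈ 2.0405 → 2.0405 bits.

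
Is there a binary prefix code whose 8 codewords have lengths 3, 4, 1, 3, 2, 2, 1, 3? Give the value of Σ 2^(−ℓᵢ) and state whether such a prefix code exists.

1.9375; no

With common denominator 2^4 = 16: Σ 2^(−ℓᵢ) = 2/16 + 1/16 + 8/16 + 2/16 + 4/16 + 4/16 + 8/16 + 2/16 = 31/16 = 1.9375.
Kraft's inequality requires Σ ≤ 1; here Σ = 1.9375 > 1, so no such prefix code exists.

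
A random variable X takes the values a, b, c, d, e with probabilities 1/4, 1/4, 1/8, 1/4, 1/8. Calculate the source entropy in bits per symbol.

2.25 bits

Each probability is a power of 1/2, so log₂(1/p) is an integer.
H = Σ p·log₂(1/p) = 1/4·2 + 1/4·2 + 1/8·3 + 1/4·2 + 1/8·3 = 2.25 bits.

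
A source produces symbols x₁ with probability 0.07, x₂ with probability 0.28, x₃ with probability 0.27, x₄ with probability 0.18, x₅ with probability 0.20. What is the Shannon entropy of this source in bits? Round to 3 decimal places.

2.202 bits

H = −Σ pᵢ log₂ pᵢ.
−0.07·log₂(0.07) = 0.2686
−0.28·log₂(0.28) = 0.5142
−0.27·log₂(0.27) = 0.5100
−0.18·log₂(0.18) = 0.4453
−0.20·log₂(0.20) = 0.4644
Sum ≈ 2.2025 → 2.202 bits.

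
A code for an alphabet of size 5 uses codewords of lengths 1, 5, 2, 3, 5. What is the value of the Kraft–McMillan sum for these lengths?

With common denominator 2^5 = 32: Σ 2^(−ℓᵢ) = 16/32 + 1/32 + 8/32 + 4/32 + 1/32 = 30/32 = 0.9375.

0.9375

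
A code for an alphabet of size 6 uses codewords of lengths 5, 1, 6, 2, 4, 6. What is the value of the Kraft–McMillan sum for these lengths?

0.875

With common denominator 2^6 = 64: Σ 2^(−ℓᵢ) = 2/64 + 32/64 + 1/64 + 16/64 + 4/64 + 1/64 = 56/64 = 0.875.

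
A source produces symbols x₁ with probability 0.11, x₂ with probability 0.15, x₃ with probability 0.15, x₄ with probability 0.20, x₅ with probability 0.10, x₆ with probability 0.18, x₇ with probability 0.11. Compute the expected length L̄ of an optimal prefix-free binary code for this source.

2.8 bits/symbol

Repeatedly combine the two least-probable nodes; the expected code length is the sum of the merged weights.
merge 1/10 + 11/100 → 21/100
merge 11/100 + 3/20 → 13/50
merge 3/20 + 9/50 → 33/100
merge 1/5 + 21/100 → 41/100
merge 13/50 + 33/100 → 59/100
merge 41/100 + 59/100 → 1
L = 21/100 + 13/50 + 33/100 + 41/100 + 59/100 + 1 = 14/5 = 2.8 bits/symbol.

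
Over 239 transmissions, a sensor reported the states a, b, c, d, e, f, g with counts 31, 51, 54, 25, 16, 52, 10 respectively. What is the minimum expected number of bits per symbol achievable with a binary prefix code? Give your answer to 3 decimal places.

Probabilities are the counts divided by 239.
Repeatedly combine the two least-probable nodes; the expected code length is the sum of the merged weights.
merge 10/239 + 16/239 → 26/239
merge 25/239 + 26/239 → 51/239
merge 31/239 + 51/239 → 82/239
merge 51/239 + 52/239 → 103/239
merge 54/239 + 82/239 → 136/239
merge 103/239 + 136/239 → 1
L = 26/239 + 51/239 + 82/239 + 103/239 + 136/239 + 1 = 637/239 ≈ 2.665 bits/symbol.

2.665 bits/symbol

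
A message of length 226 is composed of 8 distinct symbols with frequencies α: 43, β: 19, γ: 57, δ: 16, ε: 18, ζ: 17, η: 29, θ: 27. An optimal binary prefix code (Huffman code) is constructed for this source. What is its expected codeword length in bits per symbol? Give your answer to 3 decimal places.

Probabilities are the counts divided by 226.
Repeatedly combine the two least-probable nodes; the expected code length is the sum of the merged weights.
merge 8/113 + 17/226 → 33/226
merge 9/113 + 19/226 → 37/226
merge 27/226 + 29/226 → 28/113
merge 33/226 + 37/226 → 35/113
merge 43/226 + 28/113 → 99/226
merge 57/226 + 35/113 → 127/226
merge 99/226 + 127/226 → 1
L = 33/226 + 37/226 + 28/113 + 35/113 + 99/226 + 127/226 + 1 = 324/113 ≈ 2.867 bits/symbol.

2.867 bits/symbol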